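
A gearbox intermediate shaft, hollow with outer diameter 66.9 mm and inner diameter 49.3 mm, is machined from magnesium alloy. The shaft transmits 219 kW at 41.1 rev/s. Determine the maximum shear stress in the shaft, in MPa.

20.5 MPa

ω = 2π·41.1 = 258.2 rad/s, so T = P/ω = 219×10³ / 258.2 = 848.1 N·m.
J = π(d_o⁴ − d_i⁴)/32 = π(0.0669⁴ − 0.0493⁴)/32 = 1.387×10^-6 m⁴.
τ_max = T·r/J = 848.1 × 0.0335 / 1.387×10^-6 = 2.046×10^7 Pa.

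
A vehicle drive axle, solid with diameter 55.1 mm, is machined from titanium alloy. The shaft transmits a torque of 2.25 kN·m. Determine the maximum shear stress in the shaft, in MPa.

J = πd⁴/32 = π(0.0551)⁴/32 = 9.049×10^-7 m⁴.
τ_max = T·r/J = 2250 × 0.0276 / 9.049×10^-7 = 6.850×10^7 Pa.

68.5 MPa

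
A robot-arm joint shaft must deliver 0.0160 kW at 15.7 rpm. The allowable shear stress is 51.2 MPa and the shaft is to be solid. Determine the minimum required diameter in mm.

ω = 2π·15.7/60 = 1.644 rad/s, so T = P/ω = 0.0160×10³ / 1.644 = 9.732 N·m.
For a solid shaft τ_max = 16T/(πd³), so d = (16T/(π τ_allow))^(1/3) = (16·9.732/(π·5.12×10^7))^(1/3) = 0.009892 m.

9.89 mm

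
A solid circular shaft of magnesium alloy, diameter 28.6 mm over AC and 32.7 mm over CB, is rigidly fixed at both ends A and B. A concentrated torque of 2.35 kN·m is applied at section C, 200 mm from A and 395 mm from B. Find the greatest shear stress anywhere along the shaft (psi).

Compatibility: T_A·a/J_AC = T_B·b/J_CB with T_A + T_B = T₀.
J_AC = 6.57×10^-8 m⁴, J_CB = 1.12×10^-7 m⁴, so T_A = T₀·(J_AC/a)/((J_AC/a)+(J_CB/b)) = 1260 N·m, T_B = 1090 N·m.
τ in each portion: τ_AC = 2.74×10^8 Pa, τ_CB = 1.59×10^8 Pa; maximum is in AC.
τ_max = T_AC·r/J = 1260·0.0143/6.57×10^-8 = 2.743×10^8 Pa.

39800 psi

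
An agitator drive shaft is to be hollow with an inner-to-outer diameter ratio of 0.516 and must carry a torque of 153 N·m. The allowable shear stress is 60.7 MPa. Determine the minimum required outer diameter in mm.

For a hollow shaft with d_i/d_o = 0.516: τ_max = 16T/(π d_o³ (1−k⁴)), so d_o = [16T/(π τ_allow (1−k⁴))]^(1/3) = [16·153.0/(π·6.07×10^7·0.9291)]^(1/3) = 0.02400 m.

24.0 mm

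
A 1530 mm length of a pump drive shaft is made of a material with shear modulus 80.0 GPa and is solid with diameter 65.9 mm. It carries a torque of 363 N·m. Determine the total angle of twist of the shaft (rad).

J = πd⁴/32 = π(0.0659)⁴/32 = 1.852×10^-6 m⁴.
θ = T·L/(G·J) = 363.0 × 1.53 / (80.0×10⁹ × 1.852×10^-6) = 3.749×10^-3 rad.

0.00375 rad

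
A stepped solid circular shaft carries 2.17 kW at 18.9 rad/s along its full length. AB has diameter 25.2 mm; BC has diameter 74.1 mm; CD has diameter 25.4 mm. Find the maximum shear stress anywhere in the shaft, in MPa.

36.5 MPa

ω = 18.9 rad/s, so T = P/ω = 2.17×10³ / 18.90 = 114.8 N·m.
Under the same torque, τ_max = 16T/(πd³) is largest where d is smallest — segment AB (d = 25.2 mm).
τ_max = 16·114.8/(π·(0.0252)³) = 3.654×10^7 Pa.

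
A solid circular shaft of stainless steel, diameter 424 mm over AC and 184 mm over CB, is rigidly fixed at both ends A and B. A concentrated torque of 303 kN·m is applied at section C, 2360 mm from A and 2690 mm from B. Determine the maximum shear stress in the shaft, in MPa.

19.6 MPa

Compatibility: T_A·a/J_AC = T_B·b/J_CB with T_A + T_B = T₀.
J_AC = 3.17×10^-3 m⁴, J_CB = 1.13×10^-4 m⁴, so T_A = T₀·(J_AC/a)/((J_AC/a)+(J_CB/b)) = 293900 N·m, T_B = 9143 N·m.
τ in each portion: τ_AC = 1.96×10^7 Pa, τ_CB = 7.48×10^6 Pa; maximum is in AC.
τ_max = T_AC·r/J = 293900·0.212/3.17×10^-3 = 1.963×10^7 Pa.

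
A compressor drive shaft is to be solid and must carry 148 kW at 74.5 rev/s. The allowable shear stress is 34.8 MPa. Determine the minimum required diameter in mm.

ω = 2π·74.5 = 468.1 rad/s, so T = P/ω = 148×10³ / 468.1 = 316.2 N·m.
For a solid shaft τ_max = 16T/(πd³), so d = (16T/(π τ_allow))^(1/3) = (16·316.2/(π·3.48×10^7))^(1/3) = 0.03590 m.

35.9 mm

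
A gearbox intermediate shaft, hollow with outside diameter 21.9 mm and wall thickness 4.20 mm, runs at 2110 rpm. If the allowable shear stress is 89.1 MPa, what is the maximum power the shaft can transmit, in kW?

34.7 kW

J = π(d_o⁴ − d_i⁴)/32 = π(0.0219⁴ − 0.0135⁴)/32 = 1.932×10^-8 m⁴.
T_max = τ_allow·J/r = 8.91×10^7 × 1.932×10^-8 / 0.0109 = 157.2 N·m.
ω = 2π·2110/60 = 221.0 rad/s, so P_max = T_max·ω = 3.474×10^4 W.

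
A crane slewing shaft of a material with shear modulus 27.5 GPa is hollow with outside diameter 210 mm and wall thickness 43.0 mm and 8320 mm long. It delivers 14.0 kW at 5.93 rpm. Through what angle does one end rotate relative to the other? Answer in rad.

ω = 2π·5.93/60 = 0.6210 rad/s, so T = P/ω = 14.0×10³ / 0.6210 = 22540 N·m.
J = π(d_o⁴ − d_i⁴)/32 = π(0.210⁴ − 0.124⁴)/32 = 1.677×10^-4 m⁴.
θ = T·L/(G·J) = 22540 × 8.32 / (27.5×10⁹ × 1.677×10^-4) = 0.04067 rad.

0.0407 rad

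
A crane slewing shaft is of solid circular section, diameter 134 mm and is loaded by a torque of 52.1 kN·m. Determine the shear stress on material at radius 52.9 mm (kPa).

J = πd⁴/32 = π(0.134)⁴/32 = 3.165×10^-5 m⁴.
Shear stress varies linearly with radius: τ = T·r/J = 52100 × 0.0529 / 3.165×10^-5 = 8.707×10^7 Pa.

87100 kPa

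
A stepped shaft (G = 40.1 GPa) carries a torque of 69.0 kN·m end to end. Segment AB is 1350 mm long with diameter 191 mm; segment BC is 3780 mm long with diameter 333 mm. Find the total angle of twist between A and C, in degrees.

J_AB = π(0.191)⁴/32 = 1.31×10^-4 m⁴; J_BC = π(0.333)⁴/32 = 1.21×10^-3 m⁴.
θ = (T/G)·Σ L_i/J_i = (69000/40.1×10⁹)·(1.35/1.31×10^-4 + 3.78/1.21×10^-3) = 0.02317 rad.

1.33°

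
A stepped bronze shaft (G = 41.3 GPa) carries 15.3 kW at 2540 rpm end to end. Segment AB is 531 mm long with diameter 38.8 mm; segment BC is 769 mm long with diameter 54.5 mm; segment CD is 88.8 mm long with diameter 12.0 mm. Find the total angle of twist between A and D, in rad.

ω = 2π·2540/60 = 266.0 rad/s, so T = P/ω = 15.3×10³ / 266.0 = 57.52 N·m.
J_AB = π(0.0388)⁴/32 = 2.22×10^-7 m⁴; J_BC = π(0.0545)⁴/32 = 8.66×10^-7 m⁴; J_CD = π(0.0120)⁴/32 = 2.04×10^-9 m⁴.
θ = (T/G)·Σ L_i/J_i = (57.52/41.3×10⁹)·(0.531/2.22×10^-7 + 0.769/8.66×10^-7 + 0.0888/2.04×10^-9) = 0.06531 rad.

0.0653 rad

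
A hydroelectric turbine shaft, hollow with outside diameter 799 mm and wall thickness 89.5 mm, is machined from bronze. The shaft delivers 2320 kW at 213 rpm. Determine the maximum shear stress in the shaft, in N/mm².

ω = 2π·213/60 = 22.31 rad/s, so T = P/ω = 2320×10³ / 22.31 = 104000 N·m.
J = π(d_o⁴ − d_i⁴)/32 = π(0.799⁴ − 0.620⁴)/32 = 0.02551 m⁴.
τ_max = T·r/J = 104000 × 0.400 / 0.02551 = 1.629×10^6 Pa.

1.63 N/mm²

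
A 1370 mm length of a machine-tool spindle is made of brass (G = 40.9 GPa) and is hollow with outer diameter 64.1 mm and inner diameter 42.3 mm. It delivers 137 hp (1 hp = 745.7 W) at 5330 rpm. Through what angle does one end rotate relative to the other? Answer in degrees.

0.262°

ω = 2π·5330/60 = 558.2 rad/s, so T = P/ω = 137×745.7 / 558.2 = 183.0 N·m.
J = π(d_o⁴ − d_i⁴)/32 = π(0.0641⁴ − 0.0423⁴)/32 = 1.343×10^-6 m⁴.
θ = T·L/(G·J) = 183.0 × 1.37 / (40.9×10⁹ × 1.343×10^-6) = 4.565×10^-3 rad.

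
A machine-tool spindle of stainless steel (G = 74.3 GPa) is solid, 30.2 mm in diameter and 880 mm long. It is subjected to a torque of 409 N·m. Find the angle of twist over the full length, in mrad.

J = πd⁴/32 = π(0.0302)⁴/32 = 8.166×10^-8 m⁴.
θ = T·L/(G·J) = 409.0 × 0.880 / (74.3×10⁹ × 8.166×10^-8) = 0.05932 rad.

59.3 mrad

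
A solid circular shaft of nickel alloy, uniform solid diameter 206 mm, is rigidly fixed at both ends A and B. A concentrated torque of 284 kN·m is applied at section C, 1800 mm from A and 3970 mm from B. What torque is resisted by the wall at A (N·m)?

With uniform GJ and both ends fixed, compatibility θ_AC = θ_CB gives T_A·a = T_B·b, together with T_A + T_B = T₀.
T_A = T₀·b/(a+b) = 284000·3970/5770 = 195400 N·m; T_B = 88600 N·m.

195000 N·m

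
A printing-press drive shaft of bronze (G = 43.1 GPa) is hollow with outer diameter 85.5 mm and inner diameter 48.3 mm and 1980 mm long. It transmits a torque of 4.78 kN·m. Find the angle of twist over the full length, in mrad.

46.6 mrad

J = π(d_o⁴ − d_i⁴)/32 = π(0.0855⁴ − 0.0483⁴)/32 = 4.712×10^-6 m⁴.
θ = T·L/(G·J) = 4780 × 1.98 / (43.1×10⁹ × 4.712×10^-6) = 0.04660 rad.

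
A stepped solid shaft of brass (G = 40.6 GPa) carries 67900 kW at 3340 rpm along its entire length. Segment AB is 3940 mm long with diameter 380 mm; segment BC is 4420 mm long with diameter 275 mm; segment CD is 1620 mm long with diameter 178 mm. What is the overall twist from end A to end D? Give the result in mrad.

ω = 2π·3340/60 = 349.8 rad/s, so T = P/ω = 67900×10³ / 349.8 = 194100 N·m.
J_AB = π(0.380)⁴/32 = 2.05×10^-3 m⁴; J_BC = π(0.275)⁴/32 = 5.61×10^-4 m⁴; J_CD = π(0.178)⁴/32 = 9.86×10^-5 m⁴.
θ = (T/G)·Σ L_i/J_i = (194100/40.6×10⁹)·(3.94/2.05×10^-3 + 4.42/5.61×10^-4 + 1.62/9.86×10^-5) = 0.1254 rad.

125 mrad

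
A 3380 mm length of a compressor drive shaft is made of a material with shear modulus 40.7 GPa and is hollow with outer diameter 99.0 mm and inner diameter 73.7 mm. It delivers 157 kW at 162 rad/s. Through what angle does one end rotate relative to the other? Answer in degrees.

ω = 162 rad/s, so T = P/ω = 157×10³ / 162.0 = 969.1 N·m.
J = π(d_o⁴ − d_i⁴)/32 = π(0.0990⁴ − 0.0737⁴)/32 = 6.534×10^-6 m⁴.
θ = T·L/(G·J) = 969.1 × 3.38 / (40.7×10⁹ × 6.534×10^-6) = 0.01232 rad.

0.706°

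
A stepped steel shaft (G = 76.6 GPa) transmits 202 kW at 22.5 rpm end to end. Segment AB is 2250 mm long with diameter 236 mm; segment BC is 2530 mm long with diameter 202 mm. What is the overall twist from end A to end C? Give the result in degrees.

1.47°

ω = 2π·22.5/60 = 2.356 rad/s, so T = P/ω = 202×10³ / 2.356 = 85730 N·m.
J_AB = π(0.236)⁴/32 = 3.05×10^-4 m⁴; J_BC = π(0.202)⁴/32 = 1.63×10^-4 m⁴.
θ = (T/G)·Σ L_i/J_i = (85730/76.6×10⁹)·(2.25/3.05×10^-4 + 2.53/1.63×10^-4) = 0.02559 rad.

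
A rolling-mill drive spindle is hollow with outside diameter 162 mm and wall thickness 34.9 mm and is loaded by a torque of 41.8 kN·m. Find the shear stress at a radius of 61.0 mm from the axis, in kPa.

J = π(d_o⁴ − d_i⁴)/32 = π(0.162⁴ − 0.0922⁴)/32 = 6.052×10^-5 m⁴.
Shear stress varies linearly with radius: τ = T·r/J = 41800 × 0.0610 / 6.052×10^-5 = 4.213×10^7 Pa.

42100 kPa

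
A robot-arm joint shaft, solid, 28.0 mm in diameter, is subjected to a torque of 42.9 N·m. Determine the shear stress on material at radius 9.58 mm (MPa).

J = πd⁴/32 = π(0.0280)⁴/32 = 6.034×10^-8 m⁴.
Shear stress varies linearly with radius: τ = T·r/J = 42.90 × 0.00958 / 6.034×10^-8 = 6.811×10^6 Pa.

6.81 MPa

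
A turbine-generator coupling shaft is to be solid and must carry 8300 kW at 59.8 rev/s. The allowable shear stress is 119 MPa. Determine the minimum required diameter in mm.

98.1 mm

ω = 2π·59.8 = 375.7 rad/s, so T = P/ω = 8300×10³ / 375.7 = 22090 N·m.
For a solid shaft τ_max = 16T/(πd³), so d = (16T/(π τ_allow))^(1/3) = (16·22090/(π·1.19×10^8))^(1/3) = 0.09815 m.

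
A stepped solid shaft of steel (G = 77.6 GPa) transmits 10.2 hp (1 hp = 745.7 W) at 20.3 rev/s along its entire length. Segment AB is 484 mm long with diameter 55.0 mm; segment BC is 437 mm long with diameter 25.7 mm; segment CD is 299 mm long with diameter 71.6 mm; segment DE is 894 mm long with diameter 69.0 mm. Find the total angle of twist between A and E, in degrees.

0.496°

ω = 2π·20.3 = 127.5 rad/s, so T = P/ω = 10.2×745.7 / 127.5 = 59.63 N·m.
J_AB = π(0.0550)⁴/32 = 8.98×10^-7 m⁴; J_BC = π(0.0257)⁴/32 = 4.28×10^-8 m⁴; J_CD = π(0.0716)⁴/32 = 2.58×10^-6 m⁴; J_DE = π(0.0690)⁴/32 = 2.23×10^-6 m⁴.
θ = (T/G)·Σ L_i/J_i = (59.63/77.6×10⁹)·(0.484/8.98×10^-7 + 0.437/4.28×10^-8 + 0.299/2.58×10^-6 + 0.894/2.23×10^-6) = 8.653×10^-3 rad.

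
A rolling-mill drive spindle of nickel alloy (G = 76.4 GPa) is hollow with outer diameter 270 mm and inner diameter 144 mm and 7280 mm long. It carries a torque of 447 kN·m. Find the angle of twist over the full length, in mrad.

88.8 mrad

J = π(d_o⁴ − d_i⁴)/32 = π(0.270⁴ − 0.144⁴)/32 = 4.795×10^-4 m⁴.
θ = T·L/(G·J) = 447000 × 7.28 / (76.4×10⁹ × 4.795×10^-4) = 0.08882 rad.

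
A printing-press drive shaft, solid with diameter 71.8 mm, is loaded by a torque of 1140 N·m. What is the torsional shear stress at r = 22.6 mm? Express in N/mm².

J = πd⁴/32 = π(0.0718)⁴/32 = 2.609×10^-6 m⁴.
Shear stress varies linearly with radius: τ = T·r/J = 1140 × 0.0226 / 2.609×10^-6 = 9.875×10^6 Pa.

9.87 N/mm²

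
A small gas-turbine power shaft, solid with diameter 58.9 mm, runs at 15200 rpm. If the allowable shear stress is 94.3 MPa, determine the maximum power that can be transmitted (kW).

J = πd⁴/32 = π(0.0589)⁴/32 = 1.182×10^-6 m⁴.
T_max = τ_allow·J/r = 9.43×10^7 × 1.182×10^-6 / 0.0295 = 3783 N·m.
ω = 2π·15200/60 = 1592 rad/s, so P_max = T_max·ω = 6.022×10^6 W.

6020 kW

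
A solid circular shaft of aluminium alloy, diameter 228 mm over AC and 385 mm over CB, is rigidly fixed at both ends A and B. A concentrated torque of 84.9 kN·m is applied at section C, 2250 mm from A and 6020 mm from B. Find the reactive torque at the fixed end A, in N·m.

Compatibility: T_A·a/J_AC = T_B·b/J_CB with T_A + T_B = T₀.
J_AC = 2.65×10^-4 m⁴, J_CB = 2.16×10^-3 m⁴, so T_A = T₀·(J_AC/a)/((J_AC/a)+(J_CB/b)) = 21020 N·m, T_B = 63880 N·m.

21000 N·m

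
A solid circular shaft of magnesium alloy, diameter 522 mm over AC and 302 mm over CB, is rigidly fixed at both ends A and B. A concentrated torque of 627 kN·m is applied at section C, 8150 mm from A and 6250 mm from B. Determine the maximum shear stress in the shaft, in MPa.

Compatibility: T_A·a/J_AC = T_B·b/J_CB with T_A + T_B = T₀.
J_AC = 7.29×10^-3 m⁴, J_CB = 8.17×10^-4 m⁴, so T_A = T₀·(J_AC/a)/((J_AC/a)+(J_CB/b)) = 547100 N·m, T_B = 79920 N·m.
τ in each portion: τ_AC = 1.96×10^7 Pa, τ_CB = 1.48×10^7 Pa; maximum is in AC.
τ_max = T_AC·r/J = 547100·0.261/7.29×10^-3 = 1.959×10^7 Pa.

19.6 MPa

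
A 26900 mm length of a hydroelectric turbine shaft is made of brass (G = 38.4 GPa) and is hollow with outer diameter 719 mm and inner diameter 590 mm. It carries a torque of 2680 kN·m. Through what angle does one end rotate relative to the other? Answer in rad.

J = π(d_o⁴ − d_i⁴)/32 = π(0.719⁴ − 0.590⁴)/32 = 0.01434 m⁴.
θ = T·L/(G·J) = 2.680e6 × 26.9 / (38.4×10⁹ × 0.01434) = 0.1309 rad.

0.131 rad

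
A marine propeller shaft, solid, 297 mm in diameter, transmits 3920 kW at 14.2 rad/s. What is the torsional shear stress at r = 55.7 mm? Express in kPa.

ω = 14.2 rad/s, so T = P/ω = 3920×10³ / 14.20 = 276100 N·m.
J = πd⁴/32 = π(0.297)⁴/32 = 7.639×10^-4 m⁴.
Shear stress varies linearly with radius: τ = T·r/J = 276100 × 0.0557 / 7.639×10^-4 = 2.013×10^7 Pa.

20100 kPa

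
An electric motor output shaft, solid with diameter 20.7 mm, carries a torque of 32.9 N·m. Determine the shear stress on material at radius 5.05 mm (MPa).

9.22 MPa

J = πd⁴/32 = π(0.0207)⁴/32 = 1.803×10^-8 m⁴.
Shear stress varies linearly with radius: τ = T·r/J = 32.90 × 0.00505 / 1.803×10^-8 = 9.217×10^6 Pa.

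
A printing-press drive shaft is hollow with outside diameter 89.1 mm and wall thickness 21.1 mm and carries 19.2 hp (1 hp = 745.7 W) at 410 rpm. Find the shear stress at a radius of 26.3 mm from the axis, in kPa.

1540 kPa

ω = 2π·410/60 = 42.94 rad/s, so T = P/ω = 19.2×745.7 / 42.94 = 333.5 N·m.
J = π(d_o⁴ − d_i⁴)/32 = π(0.0891⁴ − 0.0469⁴)/32 = 5.712×10^-6 m⁴.
Shear stress varies linearly with radius: τ = T·r/J = 333.5 × 0.0263 / 5.712×10^-6 = 1.535×10^6 Pa.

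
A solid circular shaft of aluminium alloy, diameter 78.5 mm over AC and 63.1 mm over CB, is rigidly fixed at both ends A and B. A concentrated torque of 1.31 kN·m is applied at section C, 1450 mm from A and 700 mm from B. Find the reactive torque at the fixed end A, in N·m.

702 N·m

Compatibility: T_A·a/J_AC = T_B·b/J_CB with T_A + T_B = T₀.
J_AC = 3.73×10^-6 m⁴, J_CB = 1.56×10^-6 m⁴, so T_A = T₀·(J_AC/a)/((J_AC/a)+(J_CB/b)) = 702.5 N·m, T_B = 607.5 N·m.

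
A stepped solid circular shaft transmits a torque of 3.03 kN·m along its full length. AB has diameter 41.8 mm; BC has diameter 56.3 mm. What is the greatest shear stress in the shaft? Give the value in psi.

Under the same torque, τ_max = 16T/(πd³) is largest where d is smallest — segment AB (d = 41.8 mm).
τ_max = 16·3030/(π·(0.0418)³) = 2.113×10^8 Pa.

30600 psi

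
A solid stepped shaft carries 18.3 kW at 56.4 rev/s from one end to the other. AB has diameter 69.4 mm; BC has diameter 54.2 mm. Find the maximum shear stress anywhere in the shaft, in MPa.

ω = 2π·56.4 = 354.4 rad/s, so T = P/ω = 18.3×10³ / 354.4 = 51.64 N·m.
Under the same torque, τ_max = 16T/(πd³) is largest where d is smallest — segment BC (d = 54.2 mm).
τ_max = 16·51.64/(π·(0.0542)³) = 1.652×10^6 Pa.

1.65 MPa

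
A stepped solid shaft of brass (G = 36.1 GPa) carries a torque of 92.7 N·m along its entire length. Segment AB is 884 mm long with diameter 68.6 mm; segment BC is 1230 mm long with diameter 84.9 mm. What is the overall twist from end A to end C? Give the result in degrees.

J_AB = π(0.0686)⁴/32 = 2.17×10^-6 m⁴; J_BC = π(0.0849)⁴/32 = 5.10×10^-6 m⁴.
θ = (T/G)·Σ L_i/J_i = (92.70/36.1×10⁹)·(0.884/2.17×10^-6 + 1.23/5.10×10^-6) = 1.663×10^-3 rad.

0.0953°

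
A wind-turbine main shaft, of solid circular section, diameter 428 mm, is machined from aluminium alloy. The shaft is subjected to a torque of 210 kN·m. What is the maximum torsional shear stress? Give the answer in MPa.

13.6 MPa

J = πd⁴/32 = π(0.428)⁴/32 = 3.294×10^-3 m⁴.
τ_max = T·r/J = 210000 × 0.214 / 3.294×10^-3 = 1.364×10^7 Pa.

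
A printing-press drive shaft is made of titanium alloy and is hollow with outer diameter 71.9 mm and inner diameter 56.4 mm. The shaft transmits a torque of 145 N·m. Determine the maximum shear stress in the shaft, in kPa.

3200 kPa

J = π(d_o⁴ − d_i⁴)/32 = π(0.0719⁴ − 0.0564⁴)/32 = 1.630×10^-6 m⁴.
τ_max = T·r/J = 145.0 × 0.0360 / 1.630×10^-6 = 3.197×10^6 Pa.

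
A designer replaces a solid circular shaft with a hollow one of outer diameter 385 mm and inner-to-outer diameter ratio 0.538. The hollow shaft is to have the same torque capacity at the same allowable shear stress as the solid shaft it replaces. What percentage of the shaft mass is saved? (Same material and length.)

24.7 %

Equal τ_max and T ⇒ the solid shaft needs d_s³ = d_o³(1−k⁴), so d_s = 385·(1−0.538⁴)^(1/3) = 373.9 mm.
Area ratio A_h/A_s = d_o²(1−k²)/d_s² = (1−k²)/(1−k⁴)^(2/3) = 0.7532.
Mass saving = 1 − 0.7532 = 24.7 %.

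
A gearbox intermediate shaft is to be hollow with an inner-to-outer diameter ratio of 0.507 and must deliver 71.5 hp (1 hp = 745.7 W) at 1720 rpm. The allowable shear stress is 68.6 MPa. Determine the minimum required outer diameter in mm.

ω = 2π·1720/60 = 180.1 rad/s, so T = P/ω = 71.5×745.7 / 180.1 = 296.0 N·m.
For a hollow shaft with d_i/d_o = 0.507: τ_max = 16T/(π d_o³ (1−k⁴)), so d_o = [16T/(π τ_allow (1−k⁴))]^(1/3) = [16·296.0/(π·6.86×10^7·0.9339)]^(1/3) = 0.02866 m.

28.7 mm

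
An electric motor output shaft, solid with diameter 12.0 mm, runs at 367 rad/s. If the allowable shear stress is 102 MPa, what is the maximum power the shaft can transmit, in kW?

12.7 kW

J = πd⁴/32 = π(0.0120)⁴/32 = 2.036×10^-9 m⁴.
T_max = τ_allow·J/r = 1.02×10^8 × 2.036×10^-9 / 0.00600 = 34.61 N·m.
ω = 367 rad/s, so P_max = T_max·ω = 1.270×10^4 W.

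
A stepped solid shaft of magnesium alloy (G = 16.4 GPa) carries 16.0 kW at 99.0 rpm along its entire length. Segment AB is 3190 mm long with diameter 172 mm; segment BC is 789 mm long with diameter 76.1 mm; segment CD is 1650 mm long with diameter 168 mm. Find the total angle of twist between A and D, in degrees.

1.61°

ω = 2π·99.0/60 = 10.37 rad/s, so T = P/ω = 16.0×10³ / 10.37 = 1543 N·m.
J_AB = π(0.172)⁴/32 = 8.59×10^-5 m⁴; J_BC = π(0.0761)⁴/32 = 3.29×10^-6 m⁴; J_CD = π(0.168)⁴/32 = 7.82×10^-5 m⁴.
θ = (T/G)·Σ L_i/J_i = (1543/16.4×10⁹)·(3.19/8.59×10^-5 + 0.789/3.29×10^-6 + 1.65/7.82×10^-5) = 0.02803 rad.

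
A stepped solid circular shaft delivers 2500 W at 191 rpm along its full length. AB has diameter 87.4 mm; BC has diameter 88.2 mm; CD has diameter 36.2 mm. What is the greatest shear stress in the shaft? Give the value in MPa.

ω = 2π·191/60 = 20.00 rad/s, so T = P/ω = 2500 / 20.00 = 125.0 N·m.
Under the same torque, τ_max = 16T/(πd³) is largest where d is smallest — segment CD (d = 36.2 mm).
τ_max = 16·125.0/(π·(0.0362)³) = 1.342×10^7 Pa.

13.4 MPa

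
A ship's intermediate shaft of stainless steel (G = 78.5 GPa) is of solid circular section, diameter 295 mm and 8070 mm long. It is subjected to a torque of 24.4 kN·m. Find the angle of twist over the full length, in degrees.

0.193°

J = πd⁴/32 = π(0.295)⁴/32 = 7.435×10^-4 m⁴.
θ = T·L/(G·J) = 24400 × 8.07 / (78.5×10⁹ × 7.435×10^-4) = 3.374×10^-3 rad.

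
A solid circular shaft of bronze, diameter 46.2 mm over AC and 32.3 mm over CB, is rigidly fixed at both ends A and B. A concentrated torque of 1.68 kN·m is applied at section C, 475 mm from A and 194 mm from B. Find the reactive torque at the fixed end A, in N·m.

1060 N·m

Compatibility: T_A·a/J_AC = T_B·b/J_CB with T_A + T_B = T₀.
J_AC = 4.47×10^-7 m⁴, J_CB = 1.07×10^-7 m⁴, so T_A = T₀·(J_AC/a)/((J_AC/a)+(J_CB/b)) = 1060 N·m, T_B = 620.0 N·m.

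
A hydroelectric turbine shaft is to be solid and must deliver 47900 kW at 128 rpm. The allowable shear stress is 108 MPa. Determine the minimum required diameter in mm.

552 mm

ω = 2π·128/60 = 13.40 rad/s, so T = P/ω = 47900×10³ / 13.40 = 3.574e6 N·m.
For a solid shaft τ_max = 16T/(πd³), so d = (16T/(π τ_allow))^(1/3) = (16·3.574e6/(π·1.08×10^8))^(1/3) = 0.5524 m.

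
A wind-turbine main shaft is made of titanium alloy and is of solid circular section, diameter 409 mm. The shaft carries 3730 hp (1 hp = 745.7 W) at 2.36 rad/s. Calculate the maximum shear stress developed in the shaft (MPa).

ω = 2.36 rad/s, so T = P/ω = 3730×745.7 / 2.360 = 1.179e6 N·m.
J = πd⁴/32 = π(0.409)⁴/32 = 2.747×10^-3 m⁴.
τ_max = T·r/J = 1.179e6 × 0.204 / 2.747×10^-3 = 8.773×10^7 Pa.

87.7 MPa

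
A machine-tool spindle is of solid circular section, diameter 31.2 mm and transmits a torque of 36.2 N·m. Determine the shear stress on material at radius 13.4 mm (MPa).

J = πd⁴/32 = π(0.0312)⁴/32 = 9.303×10^-8 m⁴.
Shear stress varies linearly with radius: τ = T·r/J = 36.20 × 0.0134 / 9.303×10^-8 = 5.214×10^6 Pa.

5.21 MPa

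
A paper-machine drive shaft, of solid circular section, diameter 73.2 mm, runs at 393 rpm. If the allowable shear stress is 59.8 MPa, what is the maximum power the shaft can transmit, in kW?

J = πd⁴/32 = π(0.0732)⁴/32 = 2.819×10^-6 m⁴.
T_max = τ_allow·J/r = 5.98×10^7 × 2.819×10^-6 / 0.0366 = 4605 N·m.
ω = 2π·393/60 = 41.15 rad/s, so P_max = T_max·ω = 1.895×10^5 W.

190 kW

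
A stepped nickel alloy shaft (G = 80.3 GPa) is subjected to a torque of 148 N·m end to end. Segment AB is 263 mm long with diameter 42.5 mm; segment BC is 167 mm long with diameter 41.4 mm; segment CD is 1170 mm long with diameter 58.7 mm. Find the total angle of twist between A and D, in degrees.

0.254°

J_AB = π(0.0425)⁴/32 = 3.20×10^-7 m⁴; J_BC = π(0.0414)⁴/32 = 2.88×10^-7 m⁴; J_CD = π(0.0587)⁴/32 = 1.17×10^-6 m⁴.
θ = (T/G)·Σ L_i/J_i = (148.0/80.3×10⁹)·(0.263/3.20×10^-7 + 0.167/2.88×10^-7 + 1.17/1.17×10^-6) = 4.431×10^-3 rad.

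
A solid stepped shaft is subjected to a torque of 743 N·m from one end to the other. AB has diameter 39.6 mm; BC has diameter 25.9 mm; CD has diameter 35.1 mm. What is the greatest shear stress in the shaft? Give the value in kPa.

218000 kPa

Under the same torque, τ_max = 16T/(πd³) is largest where d is smallest — segment BC (d = 25.9 mm).
τ_max = 16·743.0/(π·(0.0259)³) = 2.178×10^8 Pa.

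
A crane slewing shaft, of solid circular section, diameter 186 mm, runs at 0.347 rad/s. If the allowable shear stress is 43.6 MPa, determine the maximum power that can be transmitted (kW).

J = πd⁴/32 = π(0.186)⁴/32 = 1.175×10^-4 m⁴.
T_max = τ_allow·J/r = 4.36×10^7 × 1.175×10^-4 / 0.0930 = 55090 N·m.
ω = 0.347 rad/s, so P_max = T_max·ω = 1.912×10^4 W.

19.1 kW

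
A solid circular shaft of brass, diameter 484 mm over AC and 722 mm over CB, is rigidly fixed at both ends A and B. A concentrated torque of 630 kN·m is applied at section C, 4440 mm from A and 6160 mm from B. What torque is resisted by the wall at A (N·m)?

Compatibility: T_A·a/J_AC = T_B·b/J_CB with T_A + T_B = T₀.
J_AC = 5.39×10^-3 m⁴, J_CB = 0.0267 m⁴, so T_A = T₀·(J_AC/a)/((J_AC/a)+(J_CB/b)) = 137900 N·m, T_B = 492100 N·m.

138000 N·m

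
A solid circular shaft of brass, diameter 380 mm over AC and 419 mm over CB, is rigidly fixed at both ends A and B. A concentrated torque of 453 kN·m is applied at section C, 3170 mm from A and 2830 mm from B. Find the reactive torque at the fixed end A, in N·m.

171000 N·m

Compatibility: T_A·a/J_AC = T_B·b/J_CB with T_A + T_B = T₀.
J_AC = 2.05×10^-3 m⁴, J_CB = 3.03×10^-3 m⁴, so T_A = T₀·(J_AC/a)/((J_AC/a)+(J_CB/b)) = 170600 N·m, T_B = 282400 N·m.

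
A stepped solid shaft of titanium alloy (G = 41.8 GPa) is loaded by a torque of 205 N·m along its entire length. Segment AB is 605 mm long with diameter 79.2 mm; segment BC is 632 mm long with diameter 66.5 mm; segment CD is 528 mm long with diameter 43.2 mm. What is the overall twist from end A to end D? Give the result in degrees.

0.570°

J_AB = π(0.0792)⁴/32 = 3.86×10^-6 m⁴; J_BC = π(0.0665)⁴/32 = 1.92×10^-6 m⁴; J_CD = π(0.0432)⁴/32 = 3.42×10^-7 m⁴.
θ = (T/G)·Σ L_i/J_i = (205.0/41.8×10⁹)·(0.605/3.86×10^-6 + 0.632/1.92×10^-6 + 0.528/3.42×10^-7) = 9.956×10^-3 rad.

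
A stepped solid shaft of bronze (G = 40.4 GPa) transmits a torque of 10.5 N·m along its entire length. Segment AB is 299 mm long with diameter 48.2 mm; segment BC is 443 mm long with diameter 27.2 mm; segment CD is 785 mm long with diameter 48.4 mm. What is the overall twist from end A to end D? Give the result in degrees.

0.153°

J_AB = π(0.0482)⁴/32 = 5.30×10^-7 m⁴; J_BC = π(0.0272)⁴/32 = 5.37×10^-8 m⁴; J_CD = π(0.0484)⁴/32 = 5.39×10^-7 m⁴.
θ = (T/G)·Σ L_i/J_i = (10.50/40.4×10⁹)·(0.299/5.30×10^-7 + 0.443/5.37×10^-8 + 0.785/5.39×10^-7) = 2.668×10^-3 rad.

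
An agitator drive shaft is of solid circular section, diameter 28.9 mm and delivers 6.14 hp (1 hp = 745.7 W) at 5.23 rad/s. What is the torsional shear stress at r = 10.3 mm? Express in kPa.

ω = 5.23 rad/s, so T = P/ω = 6.14×745.7 / 5.230 = 875.4 N·m.
J = πd⁴/32 = π(0.0289)⁴/32 = 6.848×10^-8 m⁴.
Shear stress varies linearly with radius: τ = T·r/J = 875.4 × 0.0103 / 6.848×10^-8 = 1.317×10^8 Pa.

132000 kPa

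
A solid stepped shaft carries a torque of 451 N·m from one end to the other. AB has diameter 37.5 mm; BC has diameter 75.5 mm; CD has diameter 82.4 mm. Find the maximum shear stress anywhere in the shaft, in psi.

Under the same torque, τ_max = 16T/(πd³) is largest where d is smallest — segment AB (d = 37.5 mm).
τ_max = 16·451.0/(π·(0.0375)³) = 4.356×10^7 Pa.

6320 psi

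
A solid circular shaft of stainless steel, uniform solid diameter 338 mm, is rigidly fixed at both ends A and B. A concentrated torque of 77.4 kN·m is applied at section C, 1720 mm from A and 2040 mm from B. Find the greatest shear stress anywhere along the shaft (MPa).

5.54 MPa

With uniform GJ and both ends fixed, compatibility θ_AC = θ_CB gives T_A·a = T_B·b, together with T_A + T_B = T₀.
T_A = T₀·b/(a+b) = 77400·2040/3760 = 41990 N·m; T_B = 35410 N·m.
τ in each portion: τ_AC = 5.54×10^6 Pa, τ_CB = 4.67×10^6 Pa; maximum is in AC.
τ_max = T_AC·r/J = 41990·0.169/1.28×10^-3 = 5.539×10^6 Pa.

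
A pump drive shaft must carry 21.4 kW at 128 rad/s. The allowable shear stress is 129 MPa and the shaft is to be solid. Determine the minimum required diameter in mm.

18.8 mm

ω = 128 rad/s, so T = P/ω = 21.4×10³ / 128.0 = 167.2 N·m.
For a solid shaft τ_max = 16T/(πd³), so d = (16T/(π τ_allow))^(1/3) = (16·167.2/(π·1.29×10^8))^(1/3) = 0.01876 m.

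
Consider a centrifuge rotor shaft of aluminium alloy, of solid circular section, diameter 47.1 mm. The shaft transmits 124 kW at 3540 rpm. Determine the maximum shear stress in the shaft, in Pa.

ω = 2π·3540/60 = 370.7 rad/s, so T = P/ω = 124×10³ / 370.7 = 334.5 N·m.
J = πd⁴/32 = π(0.0471)⁴/32 = 4.832×10^-7 m⁴.
τ_max = T·r/J = 334.5 × 0.0236 / 4.832×10^-7 = 1.630×10^7 Pa.

1.63e7 Pa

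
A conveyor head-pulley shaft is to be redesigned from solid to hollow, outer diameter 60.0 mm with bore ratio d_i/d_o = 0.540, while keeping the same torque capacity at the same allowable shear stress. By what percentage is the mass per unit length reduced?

24.8 %

Equal τ_max and T ⇒ the solid shaft needs d_s³ = d_o³(1−k⁴), so d_s = 60.0·(1−0.540⁴)^(1/3) = 58.25 mm.
Area ratio A_h/A_s = d_o²(1−k²)/d_s² = (1−k²)/(1−k⁴)^(2/3) = 0.7516.
Mass saving = 1 − 0.7516 = 24.8 %.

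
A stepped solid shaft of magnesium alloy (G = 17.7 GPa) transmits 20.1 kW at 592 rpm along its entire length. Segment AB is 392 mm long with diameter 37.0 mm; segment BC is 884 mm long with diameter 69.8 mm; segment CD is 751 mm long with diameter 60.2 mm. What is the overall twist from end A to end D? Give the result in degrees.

ω = 2π·592/60 = 61.99 rad/s, so T = P/ω = 20.1×10³ / 61.99 = 324.2 N·m.
J_AB = π(0.0370)⁴/32 = 1.84×10^-7 m⁴; J_BC = π(0.0698)⁴/32 = 2.33×10^-6 m⁴; J_CD = π(0.0602)⁴/32 = 1.29×10^-6 m⁴.
θ = (T/G)·Σ L_i/J_i = (324.2/17.7×10⁹)·(0.392/1.84×10^-7 + 0.884/2.33×10^-6 + 0.751/1.29×10^-6) = 0.05664 rad.

3.25°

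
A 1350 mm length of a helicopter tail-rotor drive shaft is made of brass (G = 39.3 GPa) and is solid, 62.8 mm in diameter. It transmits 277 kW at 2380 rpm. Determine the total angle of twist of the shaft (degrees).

ω = 2π·2380/60 = 249.2 rad/s, so T = P/ω = 277×10³ / 249.2 = 1111 N·m.
J = πd⁴/32 = π(0.0628)⁴/32 = 1.527×10^-6 m⁴.
θ = T·L/(G·J) = 1111 × 1.35 / (39.3×10⁹ × 1.527×10^-6) = 0.02500 rad.

1.43°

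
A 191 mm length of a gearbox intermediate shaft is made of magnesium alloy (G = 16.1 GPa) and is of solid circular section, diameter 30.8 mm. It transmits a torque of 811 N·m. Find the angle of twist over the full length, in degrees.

J = πd⁴/32 = π(0.0308)⁴/32 = 8.835×10^-8 m⁴.
θ = T·L/(G·J) = 811.0 × 0.191 / (16.1×10⁹ × 8.835×10^-8) = 0.1089 rad.

6.24°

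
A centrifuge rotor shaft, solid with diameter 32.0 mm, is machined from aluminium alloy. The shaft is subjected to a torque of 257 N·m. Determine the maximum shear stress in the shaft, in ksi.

5.79 ksi

J = πd⁴/32 = π(0.0320)⁴/32 = 1.029×10^-7 m⁴.
τ_max = T·r/J = 257.0 × 0.0160 / 1.029×10^-7 = 3.994×10^7 Pa.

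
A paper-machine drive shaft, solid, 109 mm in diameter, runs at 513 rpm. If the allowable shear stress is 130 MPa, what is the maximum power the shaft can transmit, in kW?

1780 kW

J = πd⁴/32 = π(0.109)⁴/32 = 1.386×10^-5 m⁴.
T_max = τ_allow·J/r = 1.30×10^8 × 1.386×10^-5 / 0.0545 = 33060 N·m.
ω = 2π·513/60 = 53.72 rad/s, so P_max = T_max·ω = 1.776×10^6 W.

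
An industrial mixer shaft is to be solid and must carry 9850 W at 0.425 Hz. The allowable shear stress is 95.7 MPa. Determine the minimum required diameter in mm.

ω = 2π·0.425 = 2.670 rad/s, so T = P/ω = 9850 / 2.670 = 3689 N·m.
For a solid shaft τ_max = 16T/(πd³), so d = (16T/(π τ_allow))^(1/3) = (16·3689/(π·9.57×10^7))^(1/3) = 0.05812 m.

58.1 mm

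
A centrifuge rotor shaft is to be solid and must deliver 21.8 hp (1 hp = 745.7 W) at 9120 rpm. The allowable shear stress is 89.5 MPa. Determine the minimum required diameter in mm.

ω = 2π·9120/60 = 955.0 rad/s, so T = P/ω = 21.8×745.7 / 955.0 = 17.02 N·m.
For a solid shaft τ_max = 16T/(πd³), so d = (16T/(π τ_allow))^(1/3) = (16·17.02/(π·8.95×10^7))^(1/3) = 0.009894 m.

9.89 mm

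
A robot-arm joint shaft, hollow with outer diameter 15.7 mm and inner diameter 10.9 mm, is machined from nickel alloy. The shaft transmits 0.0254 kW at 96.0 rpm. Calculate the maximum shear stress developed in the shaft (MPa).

4.33 MPa

ω = 2π·96.0/60 = 10.05 rad/s, so T = P/ω = 0.0254×10³ / 10.05 = 2.527 N·m.
J = π(d_o⁴ − d_i⁴)/32 = π(0.0157⁴ − 0.0109⁴)/32 = 4.579×10^-9 m⁴.
τ_max = T·r/J = 2.527 × 0.00785 / 4.579×10^-9 = 4.331×10^6 Pa.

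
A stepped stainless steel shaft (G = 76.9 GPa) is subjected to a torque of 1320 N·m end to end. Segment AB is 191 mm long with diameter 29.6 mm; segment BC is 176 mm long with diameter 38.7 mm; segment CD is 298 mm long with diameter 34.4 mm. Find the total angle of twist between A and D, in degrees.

J_AB = π(0.0296)⁴/32 = 7.54×10^-8 m⁴; J_BC = π(0.0387)⁴/32 = 2.20×10^-7 m⁴; J_CD = π(0.0344)⁴/32 = 1.37×10^-7 m⁴.
θ = (T/G)·Σ L_i/J_i = (1320/76.9×10⁹)·(0.191/7.54×10^-8 + 0.176/2.20×10^-7 + 0.298/1.37×10^-7) = 0.09443 rad.

5.41°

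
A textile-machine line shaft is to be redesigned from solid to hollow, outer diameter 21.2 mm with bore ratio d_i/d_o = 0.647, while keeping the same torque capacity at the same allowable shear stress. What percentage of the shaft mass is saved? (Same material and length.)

33.9 %

Equal τ_max and T ⇒ the solid shaft needs d_s³ = d_o³(1−k⁴), so d_s = 21.2·(1−0.647⁴)^(1/3) = 19.88 mm.
Area ratio A_h/A_s = d_o²(1−k²)/d_s² = (1−k²)/(1−k⁴)^(2/3) = 0.6611.
Mass saving = 1 − 0.6611 = 33.9 %.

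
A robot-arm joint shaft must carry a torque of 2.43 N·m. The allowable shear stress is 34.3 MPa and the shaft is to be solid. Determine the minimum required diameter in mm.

7.12 mm

For a solid shaft τ_max = 16T/(πd³), so d = (16T/(π τ_allow))^(1/3) = (16·2.430/(π·3.43×10^7))^(1/3) = 0.007119 m.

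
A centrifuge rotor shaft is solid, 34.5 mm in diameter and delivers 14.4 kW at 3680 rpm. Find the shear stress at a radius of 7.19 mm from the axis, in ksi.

0.280 ksi

ω = 2π·3680/60 = 385.4 rad/s, so T = P/ω = 14.4×10³ / 385.4 = 37.37 N·m.
J = πd⁴/32 = π(0.0345)⁴/32 = 1.391×10^-7 m⁴.
Shear stress varies linearly with radius: τ = T·r/J = 37.37 × 0.00719 / 1.391×10^-7 = 1.932×10^6 Pa.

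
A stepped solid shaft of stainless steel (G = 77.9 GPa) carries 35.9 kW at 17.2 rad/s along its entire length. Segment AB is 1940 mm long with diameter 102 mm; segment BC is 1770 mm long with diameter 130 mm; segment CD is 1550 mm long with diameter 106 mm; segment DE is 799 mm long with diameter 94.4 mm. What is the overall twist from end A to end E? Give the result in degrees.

ω = 17.2 rad/s, so T = P/ω = 35.9×10³ / 17.20 = 2087 N·m.
J_AB = π(0.102)⁴/32 = 1.06×10^-5 m⁴; J_BC = π(0.130)⁴/32 = 2.80×10^-5 m⁴; J_CD = π(0.106)⁴/32 = 1.24×10^-5 m⁴; J_DE = π(0.0944)⁴/32 = 7.80×10^-6 m⁴.
θ = (T/G)·Σ L_i/J_i = (2087/77.9×10⁹)·(1.94/1.06×10^-5 + 1.77/2.80×10^-5 + 1.55/1.24×10^-5 + 0.799/7.80×10^-6) = 0.01268 rad.

0.726°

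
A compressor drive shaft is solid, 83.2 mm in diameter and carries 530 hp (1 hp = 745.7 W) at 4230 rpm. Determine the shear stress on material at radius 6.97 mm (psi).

ω = 2π·4230/60 = 443.0 rad/s, so T = P/ω = 530×745.7 / 443.0 = 892.2 N·m.
J = πd⁴/32 = π(0.0832)⁴/32 = 4.704×10^-6 m⁴.
Shear stress varies linearly with radius: τ = T·r/J = 892.2 × 0.00697 / 4.704×10^-6 = 1.322×10^6 Pa.

192 psi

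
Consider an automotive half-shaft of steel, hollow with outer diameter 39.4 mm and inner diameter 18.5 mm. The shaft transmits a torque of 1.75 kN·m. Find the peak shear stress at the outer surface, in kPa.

J = π(d_o⁴ − d_i⁴)/32 = π(0.0394⁴ − 0.0185⁴)/32 = 2.251×10^-7 m⁴.
τ_max = T·r/J = 1750 × 0.0197 / 2.251×10^-7 = 1.532×10^8 Pa.

153000 kPa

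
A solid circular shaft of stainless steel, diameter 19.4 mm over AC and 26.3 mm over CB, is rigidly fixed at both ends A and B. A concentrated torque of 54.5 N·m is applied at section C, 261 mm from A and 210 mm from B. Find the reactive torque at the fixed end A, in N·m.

Compatibility: T_A·a/J_AC = T_B·b/J_CB with T_A + T_B = T₀.
J_AC = 1.39×10^-8 m⁴, J_CB = 4.70×10^-8 m⁴, so T_A = T₀·(J_AC/a)/((J_AC/a)+(J_CB/b)) = 10.48 N·m, T_B = 44.02 N·m.

10.5 N·m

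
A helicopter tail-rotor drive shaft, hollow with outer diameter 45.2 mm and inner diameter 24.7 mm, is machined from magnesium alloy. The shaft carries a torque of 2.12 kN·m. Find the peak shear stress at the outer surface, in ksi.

18.6 ksi

J = π(d_o⁴ − d_i⁴)/32 = π(0.0452⁴ − 0.0247⁴)/32 = 3.732×10^-7 m⁴.
τ_max = T·r/J = 2120 × 0.0226 / 3.732×10^-7 = 1.284×10^8 Pa.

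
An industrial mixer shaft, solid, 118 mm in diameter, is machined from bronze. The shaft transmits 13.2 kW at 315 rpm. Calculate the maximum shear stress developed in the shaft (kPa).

ω = 2π·315/60 = 32.99 rad/s, so T = P/ω = 13.2×10³ / 32.99 = 400.2 N·m.
J = πd⁴/32 = π(0.118)⁴/32 = 1.903×10^-5 m⁴.
τ_max = T·r/J = 400.2 × 0.0590 / 1.903×10^-5 = 1.240×10^6 Pa.

1240 kPa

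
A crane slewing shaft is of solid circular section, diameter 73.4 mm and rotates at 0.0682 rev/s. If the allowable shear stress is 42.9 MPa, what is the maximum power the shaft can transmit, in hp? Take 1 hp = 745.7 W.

J = πd⁴/32 = π(0.0734)⁴/32 = 2.850×10^-6 m⁴.
T_max = τ_allow·J/r = 4.29×10^7 × 2.850×10^-6 / 0.0367 = 3331 N·m.
ω = 2π·0.0682 = 0.4285 rad/s, so P_max = T_max·ω = 1427 W.

1.91 hp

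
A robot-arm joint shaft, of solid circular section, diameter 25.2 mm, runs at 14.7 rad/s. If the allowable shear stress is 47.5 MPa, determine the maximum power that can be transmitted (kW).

2.19 kW

J = πd⁴/32 = π(0.0252)⁴/32 = 3.959×10^-8 m⁴.
T_max = τ_allow·J/r = 4.75×10^7 × 3.959×10^-8 / 0.0126 = 149.3 N·m.
ω = 14.7 rad/s, so P_max = T_max·ω = 2194 W.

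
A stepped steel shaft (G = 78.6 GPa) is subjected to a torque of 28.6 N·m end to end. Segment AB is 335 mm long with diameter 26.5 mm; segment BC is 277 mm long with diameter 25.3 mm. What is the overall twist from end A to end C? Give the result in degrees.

J_AB = π(0.0265)⁴/32 = 4.84×10^-8 m⁴; J_BC = π(0.0253)⁴/32 = 4.02×10^-8 m⁴.
θ = (T/G)·Σ L_i/J_i = (28.60/78.6×10⁹)·(0.335/4.84×10^-8 + 0.277/4.02×10^-8) = 5.023×10^-3 rad.

0.288°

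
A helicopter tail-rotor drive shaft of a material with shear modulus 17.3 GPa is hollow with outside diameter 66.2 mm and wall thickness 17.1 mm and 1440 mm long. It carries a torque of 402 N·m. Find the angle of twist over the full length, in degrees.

1.08°

J = π(d_o⁴ − d_i⁴)/32 = π(0.0662⁴ − 0.0320⁴)/32 = 1.783×10^-6 m⁴.
θ = T·L/(G·J) = 402.0 × 1.44 / (17.3×10⁹ × 1.783×10^-6) = 0.01877 rad.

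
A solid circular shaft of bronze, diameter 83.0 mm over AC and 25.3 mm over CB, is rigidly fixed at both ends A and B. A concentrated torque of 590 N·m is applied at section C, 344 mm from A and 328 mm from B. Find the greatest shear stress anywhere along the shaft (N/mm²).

Compatibility: T_A·a/J_AC = T_B·b/J_CB with T_A + T_B = T₀.
J_AC = 4.66×10^-6 m⁴, J_CB = 4.02×10^-8 m⁴, so T_A = T₀·(J_AC/a)/((J_AC/a)+(J_CB/b)) = 584.7 N·m, T_B = 5.294 N·m.
τ in each portion: τ_AC = 5.21×10^6 Pa, τ_CB = 1.66×10^6 Pa; maximum is in AC.
τ_max = T_AC·r/J = 584.7·0.0415/4.66×10^-6 = 5.208×10^6 Pa.

5.21 N/mm²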